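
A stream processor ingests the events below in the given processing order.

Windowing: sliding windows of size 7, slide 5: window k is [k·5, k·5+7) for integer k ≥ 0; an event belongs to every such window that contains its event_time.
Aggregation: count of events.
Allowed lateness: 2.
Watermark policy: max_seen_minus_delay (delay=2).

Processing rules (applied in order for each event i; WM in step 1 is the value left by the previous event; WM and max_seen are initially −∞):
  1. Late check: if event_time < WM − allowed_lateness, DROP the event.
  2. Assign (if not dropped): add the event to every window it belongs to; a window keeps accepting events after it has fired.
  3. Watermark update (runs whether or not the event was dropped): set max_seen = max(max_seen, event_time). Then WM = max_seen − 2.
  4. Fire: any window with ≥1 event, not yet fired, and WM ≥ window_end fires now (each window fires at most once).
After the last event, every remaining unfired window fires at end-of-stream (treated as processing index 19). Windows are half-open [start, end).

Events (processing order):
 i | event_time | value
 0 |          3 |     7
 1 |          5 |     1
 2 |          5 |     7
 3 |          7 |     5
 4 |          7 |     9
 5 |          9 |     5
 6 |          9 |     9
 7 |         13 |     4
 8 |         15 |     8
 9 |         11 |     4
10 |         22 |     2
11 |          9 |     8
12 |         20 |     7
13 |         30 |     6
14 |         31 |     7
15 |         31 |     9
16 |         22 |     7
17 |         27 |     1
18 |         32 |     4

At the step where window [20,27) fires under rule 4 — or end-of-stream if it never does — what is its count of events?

2

i=0 t=3 v=7: → [0,7); WM=1
i=1 t=5 v=1: → [5,12),[0,7); WM=3
i=2 t=5 v=7: → [5,12),[0,7); WM=3
i=3 t=7 v=5: → [5,12); WM=5
i=4 t=7 v=9: → [5,12); WM=5
i=5 t=9 v=5: → [5,12); WM=7; [0,7) fires=3
i=6 t=9 v=9: → [5,12); WM=7
i=7 t=13 v=4: → [10,17); WM=11
i=8 t=15 v=8: → [15,22),[10,17); WM=13; [5,12) fires=6
i=9 t=11 v=4: → [10,17),[5,12); WM=13
i=10 t=22 v=2: → [20,27); WM=20; [10,17) fires=3
i=11 t=9 v=8: DROP (t<20-2); WM=20
i=12 t=20 v=7: → [20,27),[15,22); WM=20
i=13 t=30 v=6: → [30,37),[25,32); WM=28; [15,22) fires=2 [20,27) fires=2
i=14 t=31 v=7: → [30,37),[25,32); WM=29
i=15 t=31 v=9: → [30,37),[25,32); WM=29
i=16 t=22 v=7: DROP (t<29-2); WM=29
i=17 t=27 v=1: → [25,32); WM=29
i=18 t=32 v=4: → [30,37); WM=30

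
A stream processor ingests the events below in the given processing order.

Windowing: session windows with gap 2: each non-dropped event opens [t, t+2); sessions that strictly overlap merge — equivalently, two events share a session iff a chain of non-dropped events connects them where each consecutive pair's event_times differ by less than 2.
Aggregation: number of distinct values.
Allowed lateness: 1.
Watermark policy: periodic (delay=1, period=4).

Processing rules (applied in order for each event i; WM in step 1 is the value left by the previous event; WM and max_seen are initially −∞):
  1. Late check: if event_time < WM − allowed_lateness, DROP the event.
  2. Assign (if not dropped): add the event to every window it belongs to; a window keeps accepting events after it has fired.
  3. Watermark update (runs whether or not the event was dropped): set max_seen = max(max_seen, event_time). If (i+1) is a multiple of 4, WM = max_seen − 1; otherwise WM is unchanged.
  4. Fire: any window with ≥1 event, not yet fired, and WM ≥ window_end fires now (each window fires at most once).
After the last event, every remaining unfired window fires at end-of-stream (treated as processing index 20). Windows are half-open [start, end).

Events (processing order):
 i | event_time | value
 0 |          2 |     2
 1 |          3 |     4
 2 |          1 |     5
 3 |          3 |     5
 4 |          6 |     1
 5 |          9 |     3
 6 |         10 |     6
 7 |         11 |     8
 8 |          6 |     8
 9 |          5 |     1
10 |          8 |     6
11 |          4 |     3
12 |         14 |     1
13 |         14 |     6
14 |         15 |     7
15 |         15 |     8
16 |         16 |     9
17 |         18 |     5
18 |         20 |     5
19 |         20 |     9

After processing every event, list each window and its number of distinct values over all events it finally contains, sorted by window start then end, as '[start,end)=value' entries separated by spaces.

[1,5)=3 [6,8)=1 [9,13)=3 [14,18)=5 [18,20)=1 [20,22)=2

i=0 t=2 v=2: → [2,4); WM=−∞
i=1 t=3 v=4: → [2,5); WM=−∞
i=2 t=1 v=5: → [1,5); WM=−∞
i=3 t=3 v=5: → [1,5); WM=2
i=4 t=6 v=1: → [6,8); WM=2
i=5 t=9 v=3: → [9,11); WM=2
i=6 t=10 v=6: → [9,12); WM=2
i=7 t=11 v=8: → [9,13); WM=10
i=8 t=6 v=8: DROP (t<10-1); WM=10
i=9 t=5 v=1: DROP (t<10-1); WM=10
i=10 t=8 v=6: DROP (t<10-1); WM=10
i=11 t=4 v=3: DROP (t<10-1); WM=10
i=12 t=14 v=1: → [14,16); WM=10
i=13 t=14 v=6: → [14,16); WM=10
i=14 t=15 v=7: → [14,17); WM=10
i=15 t=15 v=8: → [14,17); WM=14
i=16 t=16 v=9: → [14,18); WM=14
i=17 t=18 v=5: → [18,20); WM=14
i=18 t=20 v=5: → [20,22); WM=14
i=19 t=20 v=9: → [20,22); WM=19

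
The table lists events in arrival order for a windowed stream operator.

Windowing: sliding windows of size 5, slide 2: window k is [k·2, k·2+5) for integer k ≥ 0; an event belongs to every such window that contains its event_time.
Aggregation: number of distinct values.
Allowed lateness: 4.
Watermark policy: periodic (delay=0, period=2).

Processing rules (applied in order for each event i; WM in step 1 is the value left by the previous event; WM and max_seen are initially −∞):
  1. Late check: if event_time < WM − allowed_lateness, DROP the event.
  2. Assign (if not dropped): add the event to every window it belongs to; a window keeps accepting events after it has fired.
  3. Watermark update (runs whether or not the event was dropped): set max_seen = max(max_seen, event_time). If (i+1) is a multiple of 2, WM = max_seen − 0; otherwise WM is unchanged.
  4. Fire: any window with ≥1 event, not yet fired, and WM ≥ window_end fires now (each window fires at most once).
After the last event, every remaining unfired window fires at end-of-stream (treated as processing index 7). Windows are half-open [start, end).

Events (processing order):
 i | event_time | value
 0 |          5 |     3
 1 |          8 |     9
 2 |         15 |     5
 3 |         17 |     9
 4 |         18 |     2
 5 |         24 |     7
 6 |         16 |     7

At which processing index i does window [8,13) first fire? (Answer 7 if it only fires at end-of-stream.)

i=0 t=5 v=3: → [4,9),[2,7); WM=−∞
i=1 t=8 v=9: → [8,13),[6,11),[4,9); WM=8; [2,7) fires=1
i=2 t=15 v=5: → [14,19),[12,17); WM=8
i=3 t=17 v=9: → [16,21),[14,19); WM=17; [4,9) fires=2 [6,11) fires=1 [8,13) fires=1 [12,17) fires=1
i=4 t=18 v=2: → [18,23),[16,21),[14,19); WM=17
i=5 t=24 v=7: → [24,29),[22,27),[20,25); WM=24; [14,19) fires=3 [16,21) fires=2 [18,23) fires=1
i=6 t=16 v=7: DROP (t<24-4); WM=24

3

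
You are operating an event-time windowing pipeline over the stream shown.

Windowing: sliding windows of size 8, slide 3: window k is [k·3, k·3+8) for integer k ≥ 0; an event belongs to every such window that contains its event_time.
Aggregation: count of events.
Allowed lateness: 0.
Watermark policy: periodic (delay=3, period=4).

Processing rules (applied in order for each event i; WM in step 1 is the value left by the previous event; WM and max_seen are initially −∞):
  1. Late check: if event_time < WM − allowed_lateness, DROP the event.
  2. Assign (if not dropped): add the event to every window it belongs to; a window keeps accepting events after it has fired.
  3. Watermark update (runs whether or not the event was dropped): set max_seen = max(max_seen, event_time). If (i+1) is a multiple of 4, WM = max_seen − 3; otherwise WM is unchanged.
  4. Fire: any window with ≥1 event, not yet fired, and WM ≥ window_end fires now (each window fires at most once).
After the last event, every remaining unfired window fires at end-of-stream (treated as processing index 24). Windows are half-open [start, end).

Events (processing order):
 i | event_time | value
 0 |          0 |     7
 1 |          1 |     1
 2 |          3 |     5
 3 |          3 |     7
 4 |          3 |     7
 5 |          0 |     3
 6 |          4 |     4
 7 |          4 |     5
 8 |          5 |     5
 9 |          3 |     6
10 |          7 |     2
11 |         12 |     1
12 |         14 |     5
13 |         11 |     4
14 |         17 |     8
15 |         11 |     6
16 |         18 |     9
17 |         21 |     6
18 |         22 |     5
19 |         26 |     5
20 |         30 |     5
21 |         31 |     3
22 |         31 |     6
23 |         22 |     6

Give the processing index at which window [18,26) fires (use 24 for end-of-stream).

i=0 t=0 v=7: → [0,8); WM=−∞
i=1 t=1 v=1: → [0,8); WM=−∞
i=2 t=3 v=5: → [3,11),[0,8); WM=−∞
i=3 t=3 v=7: → [3,11),[0,8); WM=0
i=4 t=3 v=7: → [3,11),[0,8); WM=0
i=5 t=0 v=3: → [0,8); WM=0
i=6 t=4 v=4: → [3,11),[0,8); WM=0
i=7 t=4 v=5: → [3,11),[0,8); WM=1
i=8 t=5 v=5: → [3,11),[0,8); WM=1
i=9 t=3 v=6: → [3,11),[0,8); WM=1
i=10 t=7 v=2: → [6,14),[3,11),[0,8); WM=1
i=11 t=12 v=1: → [12,20),[9,17),[6,14); WM=9; [0,8) fires=11
i=12 t=14 v=5: → [12,20),[9,17); WM=9
i=13 t=11 v=4: → [9,17),[6,14); WM=9
i=14 t=17 v=8: → [15,23),[12,20); WM=9
i=15 t=11 v=6: → [9,17),[6,14); WM=14; [3,11) fires=8 [6,14) fires=4
i=16 t=18 v=9: → [18,26),[15,23),[12,20); WM=14
i=17 t=21 v=6: → [21,29),[18,26),[15,23); WM=14
i=18 t=22 v=5: → [21,29),[18,26),[15,23); WM=14
i=19 t=26 v=5: → [24,32),[21,29); WM=23; [9,17) fires=4 [12,20) fires=4 [15,23) fires=4
i=20 t=30 v=5: → [30,38),[27,35),[24,32); WM=23
i=21 t=31 v=3: → [30,38),[27,35),[24,32); WM=23
i=22 t=31 v=6: → [30,38),[27,35),[24,32); WM=23
i=23 t=22 v=6: DROP (t<23-0); WM=28; [18,26) fires=3

23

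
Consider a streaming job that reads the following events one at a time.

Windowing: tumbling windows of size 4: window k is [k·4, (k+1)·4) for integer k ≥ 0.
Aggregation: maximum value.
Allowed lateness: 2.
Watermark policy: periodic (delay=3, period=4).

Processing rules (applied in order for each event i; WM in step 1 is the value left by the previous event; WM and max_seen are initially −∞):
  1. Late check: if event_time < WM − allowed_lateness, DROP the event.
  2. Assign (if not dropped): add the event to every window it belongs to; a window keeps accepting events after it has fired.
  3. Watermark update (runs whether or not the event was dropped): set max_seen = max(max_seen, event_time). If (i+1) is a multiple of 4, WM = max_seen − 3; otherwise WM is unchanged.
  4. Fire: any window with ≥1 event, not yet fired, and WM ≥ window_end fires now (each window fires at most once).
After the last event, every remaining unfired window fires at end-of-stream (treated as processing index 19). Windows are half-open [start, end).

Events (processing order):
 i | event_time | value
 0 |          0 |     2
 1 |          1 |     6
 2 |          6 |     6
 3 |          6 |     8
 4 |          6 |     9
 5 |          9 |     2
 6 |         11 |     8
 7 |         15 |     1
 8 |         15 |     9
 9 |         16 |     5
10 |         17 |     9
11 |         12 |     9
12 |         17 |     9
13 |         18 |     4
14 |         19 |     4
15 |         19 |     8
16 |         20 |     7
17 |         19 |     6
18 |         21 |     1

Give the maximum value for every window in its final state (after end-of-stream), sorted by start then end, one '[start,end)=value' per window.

[0,4)=6 [4,8)=9 [8,12)=8 [12,16)=9 [16,20)=9 [20,24)=7

i=0 t=0 v=2: → [0,4); WM=−∞
i=1 t=1 v=6: → [0,4); WM=−∞
i=2 t=6 v=6: → [4,8); WM=−∞
i=3 t=6 v=8: → [4,8); WM=3
i=4 t=6 v=9: → [4,8); WM=3
i=5 t=9 v=2: → [8,12); WM=3
i=6 t=11 v=8: → [8,12); WM=3
i=7 t=15 v=1: → [12,16); WM=12; [0,4) fires=6 [4,8) fires=9 [8,12) fires=8
i=8 t=15 v=9: → [12,16); WM=12
i=9 t=16 v=5: → [16,20); WM=12
i=10 t=17 v=9: → [16,20); WM=12
i=11 t=12 v=9: → [12,16); WM=14
i=12 t=17 v=9: → [16,20); WM=14
i=13 t=18 v=4: → [16,20); WM=14
i=14 t=19 v=4: → [16,20); WM=14
i=15 t=19 v=8: → [16,20); WM=16; [12,16) fires=9
i=16 t=20 v=7: → [20,24); WM=16
i=17 t=19 v=6: → [16,20); WM=16
i=18 t=21 v=1: → [20,24); WM=16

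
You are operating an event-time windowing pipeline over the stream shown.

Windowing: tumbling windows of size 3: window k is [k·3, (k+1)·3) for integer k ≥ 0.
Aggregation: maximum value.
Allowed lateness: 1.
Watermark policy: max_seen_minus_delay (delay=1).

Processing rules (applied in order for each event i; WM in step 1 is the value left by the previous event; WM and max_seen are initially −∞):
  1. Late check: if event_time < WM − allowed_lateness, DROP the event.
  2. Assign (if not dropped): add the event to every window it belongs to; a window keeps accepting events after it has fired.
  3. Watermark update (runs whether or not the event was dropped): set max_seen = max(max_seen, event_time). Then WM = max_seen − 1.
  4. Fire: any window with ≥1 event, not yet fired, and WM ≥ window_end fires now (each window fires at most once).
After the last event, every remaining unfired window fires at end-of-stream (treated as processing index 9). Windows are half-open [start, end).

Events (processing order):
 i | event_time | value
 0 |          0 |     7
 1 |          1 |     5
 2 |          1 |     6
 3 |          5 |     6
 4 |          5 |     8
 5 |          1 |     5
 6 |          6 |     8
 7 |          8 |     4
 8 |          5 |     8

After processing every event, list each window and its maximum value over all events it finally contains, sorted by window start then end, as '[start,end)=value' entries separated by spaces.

i=0 t=0 v=7: → [0,3); WM=-1
i=1 t=1 v=5: → [0,3); WM=0
i=2 t=1 v=6: → [0,3); WM=0
i=3 t=5 v=6: → [3,6); WM=4; [0,3) fires=7
i=4 t=5 v=8: → [3,6); WM=4
i=5 t=1 v=5: DROP (t<4-1); WM=4
i=6 t=6 v=8: → [6,9); WM=5
i=7 t=8 v=4: → [6,9); WM=7; [3,6) fires=8
i=8 t=5 v=8: DROP (t<7-1); WM=7

[0,3)=7 [3,6)=8 [6,9)=8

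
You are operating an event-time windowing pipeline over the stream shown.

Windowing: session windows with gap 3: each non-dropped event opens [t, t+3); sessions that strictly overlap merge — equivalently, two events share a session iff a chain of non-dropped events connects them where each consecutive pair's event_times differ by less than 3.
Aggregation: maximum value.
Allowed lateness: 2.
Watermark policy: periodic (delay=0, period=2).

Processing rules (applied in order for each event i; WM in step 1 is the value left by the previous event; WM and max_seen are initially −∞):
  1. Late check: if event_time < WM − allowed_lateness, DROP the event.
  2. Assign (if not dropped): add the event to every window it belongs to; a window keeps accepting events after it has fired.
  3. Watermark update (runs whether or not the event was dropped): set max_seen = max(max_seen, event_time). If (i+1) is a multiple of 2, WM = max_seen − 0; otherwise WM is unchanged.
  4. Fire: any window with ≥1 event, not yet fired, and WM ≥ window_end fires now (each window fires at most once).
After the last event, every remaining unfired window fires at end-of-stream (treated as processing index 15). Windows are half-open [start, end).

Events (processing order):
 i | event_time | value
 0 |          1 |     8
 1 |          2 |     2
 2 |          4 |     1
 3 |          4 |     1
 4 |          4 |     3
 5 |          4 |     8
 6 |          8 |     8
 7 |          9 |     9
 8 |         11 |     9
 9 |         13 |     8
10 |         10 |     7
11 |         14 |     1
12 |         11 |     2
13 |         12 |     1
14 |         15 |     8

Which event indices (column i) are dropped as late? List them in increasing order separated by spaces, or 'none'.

i=0 t=1 v=8: → [1,4); WM=−∞
i=1 t=2 v=2: → [1,5); WM=2
i=2 t=4 v=1: → [1,7); WM=2
i=3 t=4 v=1: → [1,7); WM=4
i=4 t=4 v=3: → [1,7); WM=4
i=5 t=4 v=8: → [1,7); WM=4
i=6 t=8 v=8: → [8,11); WM=4
i=7 t=9 v=9: → [8,12); WM=9
i=8 t=11 v=9: → [8,14); WM=9
i=9 t=13 v=8: → [8,16); WM=13
i=10 t=10 v=7: DROP (t<13-2); WM=13
i=11 t=14 v=1: → [8,17); WM=14
i=12 t=11 v=2: DROP (t<14-2); WM=14
i=13 t=12 v=1: → [8,17); WM=14
i=14 t=15 v=8: → [8,18); WM=14

10 12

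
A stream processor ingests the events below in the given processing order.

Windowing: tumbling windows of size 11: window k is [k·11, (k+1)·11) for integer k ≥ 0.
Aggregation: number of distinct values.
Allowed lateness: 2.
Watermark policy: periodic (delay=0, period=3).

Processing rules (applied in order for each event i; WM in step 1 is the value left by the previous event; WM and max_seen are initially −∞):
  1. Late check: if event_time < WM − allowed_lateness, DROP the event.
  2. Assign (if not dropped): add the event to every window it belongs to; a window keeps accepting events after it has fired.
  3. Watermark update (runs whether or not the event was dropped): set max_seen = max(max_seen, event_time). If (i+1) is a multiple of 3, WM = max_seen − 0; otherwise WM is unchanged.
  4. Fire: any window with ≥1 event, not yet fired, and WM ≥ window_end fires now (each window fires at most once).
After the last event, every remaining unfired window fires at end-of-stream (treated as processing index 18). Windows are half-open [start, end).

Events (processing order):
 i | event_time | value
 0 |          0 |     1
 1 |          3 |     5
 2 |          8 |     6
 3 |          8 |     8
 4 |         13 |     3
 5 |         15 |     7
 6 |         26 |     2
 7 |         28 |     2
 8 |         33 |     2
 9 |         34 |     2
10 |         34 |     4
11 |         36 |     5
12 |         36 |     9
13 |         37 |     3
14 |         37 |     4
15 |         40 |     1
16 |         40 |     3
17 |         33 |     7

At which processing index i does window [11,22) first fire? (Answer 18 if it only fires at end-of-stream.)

8

i=0 t=0 v=1: → [0,11); WM=−∞
i=1 t=3 v=5: → [0,11); WM=−∞
i=2 t=8 v=6: → [0,11); WM=8
i=3 t=8 v=8: → [0,11); WM=8
i=4 t=13 v=3: → [11,22); WM=8
i=5 t=15 v=7: → [11,22); WM=15; [0,11) fires=4
i=6 t=26 v=2: → [22,33); WM=15
i=7 t=28 v=2: → [22,33); WM=15
i=8 t=33 v=2: → [33,44); WM=33; [11,22) fires=2 [22,33) fires=1
i=9 t=34 v=2: → [33,44); WM=33
i=10 t=34 v=4: → [33,44); WM=33
i=11 t=36 v=5: → [33,44); WM=36
i=12 t=36 v=9: → [33,44); WM=36
i=13 t=37 v=3: → [33,44); WM=36
i=14 t=37 v=4: → [33,44); WM=37
i=15 t=40 v=1: → [33,44); WM=37
i=16 t=40 v=3: → [33,44); WM=37
i=17 t=33 v=7: DROP (t<37-2); WM=40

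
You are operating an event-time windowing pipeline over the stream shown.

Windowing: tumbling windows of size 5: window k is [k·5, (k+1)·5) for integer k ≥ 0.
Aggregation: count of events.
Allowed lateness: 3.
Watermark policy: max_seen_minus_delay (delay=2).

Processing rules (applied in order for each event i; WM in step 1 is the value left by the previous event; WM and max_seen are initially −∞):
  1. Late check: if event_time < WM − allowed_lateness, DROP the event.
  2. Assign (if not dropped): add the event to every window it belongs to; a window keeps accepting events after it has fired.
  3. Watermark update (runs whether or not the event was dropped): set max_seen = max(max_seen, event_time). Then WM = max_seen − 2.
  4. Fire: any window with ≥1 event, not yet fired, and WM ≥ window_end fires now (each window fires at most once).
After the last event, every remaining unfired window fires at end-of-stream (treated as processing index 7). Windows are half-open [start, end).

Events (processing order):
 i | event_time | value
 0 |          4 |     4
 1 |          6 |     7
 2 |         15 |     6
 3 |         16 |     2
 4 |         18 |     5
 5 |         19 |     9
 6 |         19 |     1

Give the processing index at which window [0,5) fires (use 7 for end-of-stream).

i=0 t=4 v=4: → [0,5); WM=2
i=1 t=6 v=7: → [5,10); WM=4
i=2 t=15 v=6: → [15,20); WM=13; [0,5) fires=1 [5,10) fires=1
i=3 t=16 v=2: → [15,20); WM=14
i=4 t=18 v=5: → [15,20); WM=16
i=5 t=19 v=9: → [15,20); WM=17
i=6 t=19 v=1: → [15,20); WM=17

2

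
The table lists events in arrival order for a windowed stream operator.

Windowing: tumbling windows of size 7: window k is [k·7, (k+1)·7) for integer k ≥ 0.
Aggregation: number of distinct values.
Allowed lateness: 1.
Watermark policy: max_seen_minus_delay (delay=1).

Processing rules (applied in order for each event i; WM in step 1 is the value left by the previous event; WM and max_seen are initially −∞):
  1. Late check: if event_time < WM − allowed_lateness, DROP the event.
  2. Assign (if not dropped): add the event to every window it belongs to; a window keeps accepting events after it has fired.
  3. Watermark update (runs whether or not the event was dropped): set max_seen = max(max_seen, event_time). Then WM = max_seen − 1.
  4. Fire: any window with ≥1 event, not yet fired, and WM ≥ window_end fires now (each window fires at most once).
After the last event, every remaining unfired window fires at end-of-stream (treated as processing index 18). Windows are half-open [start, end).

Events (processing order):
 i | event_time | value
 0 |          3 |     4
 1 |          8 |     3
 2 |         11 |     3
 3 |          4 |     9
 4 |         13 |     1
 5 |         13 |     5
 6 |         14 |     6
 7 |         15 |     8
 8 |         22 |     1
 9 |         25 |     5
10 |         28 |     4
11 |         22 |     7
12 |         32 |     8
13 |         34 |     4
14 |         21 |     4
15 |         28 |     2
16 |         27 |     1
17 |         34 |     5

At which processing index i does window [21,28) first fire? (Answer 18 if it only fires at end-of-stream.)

12

i=0 t=3 v=4: → [0,7); WM=2
i=1 t=8 v=3: → [7,14); WM=7; [0,7) fires=1
i=2 t=11 v=3: → [7,14); WM=10
i=3 t=4 v=9: DROP (t<10-1); WM=10
i=4 t=13 v=1: → [7,14); WM=12
i=5 t=13 v=5: → [7,14); WM=12
i=6 t=14 v=6: → [14,21); WM=13
i=7 t=15 v=8: → [14,21); WM=14; [7,14) fires=3
i=8 t=22 v=1: → [21,28); WM=21; [14,21) fires=2
i=9 t=25 v=5: → [21,28); WM=24
i=10 t=28 v=4: → [28,35); WM=27
i=11 t=22 v=7: DROP (t<27-1); WM=27
i=12 t=32 v=8: → [28,35); WM=31; [21,28) fires=2
i=13 t=34 v=4: → [28,35); WM=33
i=14 t=21 v=4: DROP (t<33-1); WM=33
i=15 t=28 v=2: DROP (t<33-1); WM=33
i=16 t=27 v=1: DROP (t<33-1); WM=33
i=17 t=34 v=5: → [28,35); WM=33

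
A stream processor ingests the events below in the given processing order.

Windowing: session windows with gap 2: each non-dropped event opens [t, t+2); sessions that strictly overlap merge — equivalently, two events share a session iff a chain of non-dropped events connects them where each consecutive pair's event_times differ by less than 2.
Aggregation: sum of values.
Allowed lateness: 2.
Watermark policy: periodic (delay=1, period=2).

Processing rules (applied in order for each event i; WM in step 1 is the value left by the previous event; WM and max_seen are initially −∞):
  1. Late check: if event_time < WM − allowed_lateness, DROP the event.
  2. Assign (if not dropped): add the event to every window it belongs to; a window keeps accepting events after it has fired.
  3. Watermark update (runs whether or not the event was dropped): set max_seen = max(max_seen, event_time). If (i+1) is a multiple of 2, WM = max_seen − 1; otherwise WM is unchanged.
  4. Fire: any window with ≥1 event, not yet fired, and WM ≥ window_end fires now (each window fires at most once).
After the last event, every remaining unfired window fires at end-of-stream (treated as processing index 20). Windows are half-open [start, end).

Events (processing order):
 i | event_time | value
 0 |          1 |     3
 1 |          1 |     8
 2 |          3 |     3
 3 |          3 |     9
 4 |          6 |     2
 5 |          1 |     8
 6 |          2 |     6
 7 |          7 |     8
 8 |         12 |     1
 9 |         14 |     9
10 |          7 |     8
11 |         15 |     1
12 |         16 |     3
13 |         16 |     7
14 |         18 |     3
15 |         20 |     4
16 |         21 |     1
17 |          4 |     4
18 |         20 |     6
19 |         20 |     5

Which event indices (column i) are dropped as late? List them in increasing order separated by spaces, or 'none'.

6 10 17

i=0 t=1 v=3: → [1,3); WM=−∞
i=1 t=1 v=8: → [1,3); WM=0
i=2 t=3 v=3: → [3,5); WM=0
i=3 t=3 v=9: → [3,5); WM=2
i=4 t=6 v=2: → [6,8); WM=2
i=5 t=1 v=8: → [1,3); WM=5
i=6 t=2 v=6: DROP (t<5-2); WM=5
i=7 t=7 v=8: → [6,9); WM=6
i=8 t=12 v=1: → [12,14); WM=6
i=9 t=14 v=9: → [14,16); WM=13
i=10 t=7 v=8: DROP (t<13-2); WM=13
i=11 t=15 v=1: → [14,17); WM=14
i=12 t=16 v=3: → [14,18); WM=14
i=13 t=16 v=7: → [14,18); WM=15
i=14 t=18 v=3: → [18,20); WM=15
i=15 t=20 v=4: → [20,22); WM=19
i=16 t=21 v=1: → [20,23); WM=19
i=17 t=4 v=4: DROP (t<19-2); WM=20
i=18 t=20 v=6: → [20,23); WM=20
i=19 t=20 v=5: → [20,23); WM=20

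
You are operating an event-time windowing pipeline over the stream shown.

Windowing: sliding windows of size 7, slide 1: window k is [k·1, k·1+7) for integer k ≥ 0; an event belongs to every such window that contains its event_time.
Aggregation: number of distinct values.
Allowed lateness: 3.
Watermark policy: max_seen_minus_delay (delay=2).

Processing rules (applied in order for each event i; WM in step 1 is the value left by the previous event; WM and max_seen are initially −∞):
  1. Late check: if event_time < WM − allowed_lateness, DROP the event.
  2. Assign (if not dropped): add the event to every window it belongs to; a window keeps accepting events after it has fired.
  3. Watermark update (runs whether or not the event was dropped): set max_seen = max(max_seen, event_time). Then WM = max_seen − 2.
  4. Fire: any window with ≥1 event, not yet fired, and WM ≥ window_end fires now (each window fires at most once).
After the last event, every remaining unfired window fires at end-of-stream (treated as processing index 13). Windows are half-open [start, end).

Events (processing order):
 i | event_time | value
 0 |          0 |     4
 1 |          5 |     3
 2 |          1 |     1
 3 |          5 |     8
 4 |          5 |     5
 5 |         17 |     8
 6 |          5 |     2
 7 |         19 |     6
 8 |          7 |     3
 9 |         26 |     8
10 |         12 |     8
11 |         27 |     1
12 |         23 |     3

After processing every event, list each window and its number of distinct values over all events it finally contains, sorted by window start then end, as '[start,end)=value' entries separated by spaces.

[0,7)=5 [1,8)=4 [2,9)=3 [3,10)=3 [4,11)=3 [5,12)=3 [11,18)=1 [12,19)=1 [13,20)=2 [14,21)=2 [15,22)=2 [16,23)=2 [17,24)=3 [18,25)=2 [19,26)=2 [20,27)=2 [21,28)=3 [22,29)=3 [23,30)=3 [24,31)=2 [25,32)=2 [26,33)=2 [27,34)=1

i=0 t=0 v=4: → [0,7); WM=-2
i=1 t=5 v=3: → [5,12),[4,11),[3,10),[2,9),[1,8),[0,7); WM=3
i=2 t=1 v=1: → [1,8),[0,7); WM=3
i=3 t=5 v=8: → [5,12),[4,11),[3,10),[2,9),[1,8),[0,7); WM=3
i=4 t=5 v=5: → [5,12),[4,11),[3,10),[2,9),[1,8),[0,7); WM=3
i=5 t=17 v=8: → [17,24),[16,23),[15,22),[14,21),[13,20),[12,19),[11,18); WM=15; [0,7) fires=5 [1,8) fires=4 [2,9) fires=3 [3,10) fires=3 [4,11) fires=3 [5,12) fires=3
i=6 t=5 v=2: DROP (t<15-3); WM=15
i=7 t=19 v=6: → [19,26),[18,25),[17,24),[16,23),[15,22),[14,21),[13,20); WM=17
i=8 t=7 v=3: DROP (t<17-3); WM=17
i=9 t=26 v=8: → [26,33),[25,32),[24,31),[23,30),[22,29),[21,28),[20,27); WM=24; [11,18) fires=1 [12,19) fires=1 [13,20) fires=2 [14,21) fires=2 [15,22) fires=2 [16,23) fires=2 [17,24) fires=2
i=10 t=12 v=8: DROP (t<24-3); WM=24
i=11 t=27 v=1: → [27,34),[26,33),[25,32),[24,31),[23,30),[22,29),[21,28); WM=25; [18,25) fires=1
i=12 t=23 v=3: → [23,30),[22,29),[21,28),[20,27),[19,26),[18,25),[17,24); WM=25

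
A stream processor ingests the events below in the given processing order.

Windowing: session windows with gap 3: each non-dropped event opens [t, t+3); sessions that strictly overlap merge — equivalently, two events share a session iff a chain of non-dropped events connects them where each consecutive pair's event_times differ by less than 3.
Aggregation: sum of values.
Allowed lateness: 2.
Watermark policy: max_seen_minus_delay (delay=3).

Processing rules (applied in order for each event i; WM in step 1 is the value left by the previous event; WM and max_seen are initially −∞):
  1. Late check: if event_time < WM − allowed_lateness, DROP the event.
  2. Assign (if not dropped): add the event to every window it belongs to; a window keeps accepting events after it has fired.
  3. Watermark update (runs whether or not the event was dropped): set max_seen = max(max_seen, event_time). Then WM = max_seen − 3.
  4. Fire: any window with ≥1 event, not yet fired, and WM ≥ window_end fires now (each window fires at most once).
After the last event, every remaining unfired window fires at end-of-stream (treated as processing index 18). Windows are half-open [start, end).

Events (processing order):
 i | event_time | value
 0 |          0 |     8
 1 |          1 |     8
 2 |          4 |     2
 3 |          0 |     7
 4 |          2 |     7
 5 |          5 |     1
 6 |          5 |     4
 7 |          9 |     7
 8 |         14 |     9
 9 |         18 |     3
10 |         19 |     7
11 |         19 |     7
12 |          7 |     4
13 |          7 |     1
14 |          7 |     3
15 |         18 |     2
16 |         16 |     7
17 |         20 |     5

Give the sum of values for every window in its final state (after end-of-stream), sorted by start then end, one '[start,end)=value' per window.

[0,8)=37 [9,12)=7 [14,23)=40

i=0 t=0 v=8: → [0,3); WM=-3
i=1 t=1 v=8: → [0,4); WM=-2
i=2 t=4 v=2: → [4,7); WM=1
i=3 t=0 v=7: → [0,4); WM=1
i=4 t=2 v=7: → [0,7); WM=1
i=5 t=5 v=1: → [0,8); WM=2
i=6 t=5 v=4: → [0,8); WM=2
i=7 t=9 v=7: → [9,12); WM=6
i=8 t=14 v=9: → [14,17); WM=11
i=9 t=18 v=3: → [18,21); WM=15
i=10 t=19 v=7: → [18,22); WM=16
i=11 t=19 v=7: → [18,22); WM=16
i=12 t=7 v=4: DROP (t<16-2); WM=16
i=13 t=7 v=1: DROP (t<16-2); WM=16
i=14 t=7 v=3: DROP (t<16-2); WM=16
i=15 t=18 v=2: → [18,22); WM=16
i=16 t=16 v=7: → [14,22); WM=16
i=17 t=20 v=5: → [14,23); WM=17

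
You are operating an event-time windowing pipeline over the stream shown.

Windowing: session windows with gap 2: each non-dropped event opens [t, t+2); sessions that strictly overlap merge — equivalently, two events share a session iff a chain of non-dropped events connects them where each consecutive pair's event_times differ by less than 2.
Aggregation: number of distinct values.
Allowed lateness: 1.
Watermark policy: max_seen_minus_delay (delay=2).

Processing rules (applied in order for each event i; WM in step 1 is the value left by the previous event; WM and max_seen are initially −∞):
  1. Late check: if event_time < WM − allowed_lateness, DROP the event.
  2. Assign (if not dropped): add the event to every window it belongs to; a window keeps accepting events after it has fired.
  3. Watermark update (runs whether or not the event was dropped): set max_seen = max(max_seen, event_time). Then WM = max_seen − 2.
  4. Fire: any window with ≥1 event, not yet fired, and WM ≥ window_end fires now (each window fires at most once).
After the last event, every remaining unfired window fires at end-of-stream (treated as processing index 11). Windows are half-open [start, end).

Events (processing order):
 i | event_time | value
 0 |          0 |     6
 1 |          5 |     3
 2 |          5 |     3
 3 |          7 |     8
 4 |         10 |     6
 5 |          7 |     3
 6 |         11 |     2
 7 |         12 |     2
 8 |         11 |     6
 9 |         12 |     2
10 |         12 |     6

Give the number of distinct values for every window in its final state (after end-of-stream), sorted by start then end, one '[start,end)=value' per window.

i=0 t=0 v=6: → [0,2); WM=-2
i=1 t=5 v=3: → [5,7); WM=3
i=2 t=5 v=3: → [5,7); WM=3
i=3 t=7 v=8: → [7,9); WM=5
i=4 t=10 v=6: → [10,12); WM=8
i=5 t=7 v=3: → [7,9); WM=8
i=6 t=11 v=2: → [10,13); WM=9
i=7 t=12 v=2: → [10,14); WM=10
i=8 t=11 v=6: → [10,14); WM=10
i=9 t=12 v=2: → [10,14); WM=10
i=10 t=12 v=6: → [10,14); WM=10

[0,2)=1 [5,7)=1 [7,9)=2 [10,14)=2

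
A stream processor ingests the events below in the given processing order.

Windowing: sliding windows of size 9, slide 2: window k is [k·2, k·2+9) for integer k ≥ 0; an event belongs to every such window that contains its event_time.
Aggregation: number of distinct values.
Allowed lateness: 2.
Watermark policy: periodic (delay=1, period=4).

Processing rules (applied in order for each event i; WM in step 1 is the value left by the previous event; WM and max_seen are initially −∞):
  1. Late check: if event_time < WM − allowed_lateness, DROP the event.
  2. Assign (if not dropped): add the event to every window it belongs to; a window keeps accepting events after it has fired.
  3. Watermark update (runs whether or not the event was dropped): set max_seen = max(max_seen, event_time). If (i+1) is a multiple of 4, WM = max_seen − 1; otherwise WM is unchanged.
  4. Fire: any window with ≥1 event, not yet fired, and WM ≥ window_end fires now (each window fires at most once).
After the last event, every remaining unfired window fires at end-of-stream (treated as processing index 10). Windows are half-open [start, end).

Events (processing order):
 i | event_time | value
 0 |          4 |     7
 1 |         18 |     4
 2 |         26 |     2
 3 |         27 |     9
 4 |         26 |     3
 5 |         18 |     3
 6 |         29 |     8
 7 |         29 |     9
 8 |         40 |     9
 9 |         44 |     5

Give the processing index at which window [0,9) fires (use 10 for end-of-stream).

i=0 t=4 v=7: → [4,13),[2,11),[0,9); WM=−∞
i=1 t=18 v=4: → [18,27),[16,25),[14,23),[12,21),[10,19); WM=−∞
i=2 t=26 v=2: → [26,35),[24,33),[22,31),[20,29),[18,27); WM=−∞
i=3 t=27 v=9: → [26,35),[24,33),[22,31),[20,29); WM=26; [0,9) fires=1 [2,11) fires=1 [4,13) fires=1 [10,19) fires=1 [12,21) fires=1 [14,23) fires=1 [16,25) fires=1
i=4 t=26 v=3: → [26,35),[24,33),[22,31),[20,29),[18,27); WM=26
i=5 t=18 v=3: DROP (t<26-2); WM=26
i=6 t=29 v=8: → [28,37),[26,35),[24,33),[22,31); WM=26
i=7 t=29 v=9: → [28,37),[26,35),[24,33),[22,31); WM=28; [18,27) fires=3
i=8 t=40 v=9: → [40,49),[38,47),[36,45),[34,43),[32,41); WM=28
i=9 t=44 v=5: → [44,53),[42,51),[40,49),[38,47),[36,45); WM=28

3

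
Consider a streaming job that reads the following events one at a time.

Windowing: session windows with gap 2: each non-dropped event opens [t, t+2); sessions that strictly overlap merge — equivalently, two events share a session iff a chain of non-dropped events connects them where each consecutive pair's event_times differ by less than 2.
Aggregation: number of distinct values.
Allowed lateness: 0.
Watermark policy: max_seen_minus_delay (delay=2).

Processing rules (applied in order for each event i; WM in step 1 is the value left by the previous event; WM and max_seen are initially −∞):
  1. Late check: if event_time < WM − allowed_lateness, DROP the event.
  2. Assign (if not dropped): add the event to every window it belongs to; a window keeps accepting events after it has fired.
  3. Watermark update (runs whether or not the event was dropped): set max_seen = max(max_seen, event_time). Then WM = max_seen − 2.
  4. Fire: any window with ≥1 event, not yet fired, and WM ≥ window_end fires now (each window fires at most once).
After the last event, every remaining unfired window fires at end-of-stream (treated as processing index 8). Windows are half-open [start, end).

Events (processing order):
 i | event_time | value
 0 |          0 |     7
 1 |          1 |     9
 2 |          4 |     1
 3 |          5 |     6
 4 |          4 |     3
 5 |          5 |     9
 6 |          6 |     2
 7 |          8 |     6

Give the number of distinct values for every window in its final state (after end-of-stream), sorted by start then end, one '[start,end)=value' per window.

[0,3)=2 [4,8)=5 [8,10)=1

i=0 t=0 v=7: → [0,2); WM=-2
i=1 t=1 v=9: → [0,3); WM=-1
i=2 t=4 v=1: → [4,6); WM=2
i=3 t=5 v=6: → [4,7); WM=3
i=4 t=4 v=3: → [4,7); WM=3
i=5 t=5 v=9: → [4,7); WM=3
i=6 t=6 v=2: → [4,8); WM=4
i=7 t=8 v=6: → [8,10); WM=6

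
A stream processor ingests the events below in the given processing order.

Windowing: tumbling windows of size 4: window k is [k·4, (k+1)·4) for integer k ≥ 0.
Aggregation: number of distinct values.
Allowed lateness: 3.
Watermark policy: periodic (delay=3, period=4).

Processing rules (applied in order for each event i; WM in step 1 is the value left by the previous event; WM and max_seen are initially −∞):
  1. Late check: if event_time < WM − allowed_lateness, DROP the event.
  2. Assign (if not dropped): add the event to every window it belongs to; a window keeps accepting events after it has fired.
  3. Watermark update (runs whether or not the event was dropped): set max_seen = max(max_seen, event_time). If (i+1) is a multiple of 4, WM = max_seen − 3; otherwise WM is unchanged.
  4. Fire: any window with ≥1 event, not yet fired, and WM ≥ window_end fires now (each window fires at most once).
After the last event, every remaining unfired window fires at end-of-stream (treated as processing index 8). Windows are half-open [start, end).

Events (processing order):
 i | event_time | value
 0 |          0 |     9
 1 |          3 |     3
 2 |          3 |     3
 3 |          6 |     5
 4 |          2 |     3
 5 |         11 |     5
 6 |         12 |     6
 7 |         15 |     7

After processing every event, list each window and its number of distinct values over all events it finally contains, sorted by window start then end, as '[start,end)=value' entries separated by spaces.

i=0 t=0 v=9: → [0,4); WM=−∞
i=1 t=3 v=3: → [0,4); WM=−∞
i=2 t=3 v=3: → [0,4); WM=−∞
i=3 t=6 v=5: → [4,8); WM=3
i=4 t=2 v=3: → [0,4); WM=3
i=5 t=11 v=5: → [8,12); WM=3
i=6 t=12 v=6: → [12,16); WM=3
i=7 t=15 v=7: → [12,16); WM=12; [0,4) fires=2 [4,8) fires=1 [8,12) fires=1

[0,4)=2 [4,8)=1 [8,12)=1 [12,16)=2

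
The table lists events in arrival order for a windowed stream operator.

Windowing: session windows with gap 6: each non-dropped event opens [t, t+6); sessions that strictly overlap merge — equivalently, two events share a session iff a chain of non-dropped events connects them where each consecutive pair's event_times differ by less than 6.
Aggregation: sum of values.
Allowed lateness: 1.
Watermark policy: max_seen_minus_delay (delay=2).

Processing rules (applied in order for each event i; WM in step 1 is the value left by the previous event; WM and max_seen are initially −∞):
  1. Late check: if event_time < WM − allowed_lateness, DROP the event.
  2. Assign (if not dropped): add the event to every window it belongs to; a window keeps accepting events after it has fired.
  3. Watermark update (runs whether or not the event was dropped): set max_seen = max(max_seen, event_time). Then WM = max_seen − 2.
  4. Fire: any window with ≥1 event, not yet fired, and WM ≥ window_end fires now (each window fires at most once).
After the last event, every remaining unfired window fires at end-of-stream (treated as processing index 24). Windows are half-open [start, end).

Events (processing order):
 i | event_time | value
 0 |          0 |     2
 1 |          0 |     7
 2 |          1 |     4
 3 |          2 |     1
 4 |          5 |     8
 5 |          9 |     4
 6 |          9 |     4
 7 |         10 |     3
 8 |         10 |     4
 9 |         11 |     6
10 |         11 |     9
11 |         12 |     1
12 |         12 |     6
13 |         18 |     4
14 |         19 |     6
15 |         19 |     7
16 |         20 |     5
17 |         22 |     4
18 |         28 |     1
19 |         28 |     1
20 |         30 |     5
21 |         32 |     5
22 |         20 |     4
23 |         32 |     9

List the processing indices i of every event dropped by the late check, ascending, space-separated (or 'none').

22

i=0 t=0 v=2: → [0,6); WM=-2
i=1 t=0 v=7: → [0,6); WM=-2
i=2 t=1 v=4: → [0,7); WM=-1
i=3 t=2 v=1: → [0,8); WM=0
i=4 t=5 v=8: → [0,11); WM=3
i=5 t=9 v=4: → [0,15); WM=7
i=6 t=9 v=4: → [0,15); WM=7
i=7 t=10 v=3: → [0,16); WM=8
i=8 t=10 v=4: → [0,16); WM=8
i=9 t=11 v=6: → [0,17); WM=9
i=10 t=11 v=9: → [0,17); WM=9
i=11 t=12 v=1: → [0,18); WM=10
i=12 t=12 v=6: → [0,18); WM=10
i=13 t=18 v=4: → [18,24); WM=16
i=14 t=19 v=6: → [18,25); WM=17
i=15 t=19 v=7: → [18,25); WM=17
i=16 t=20 v=5: → [18,26); WM=18
i=17 t=22 v=4: → [18,28); WM=20
i=18 t=28 v=1: → [28,34); WM=26
i=19 t=28 v=1: → [28,34); WM=26
i=20 t=30 v=5: → [28,36); WM=28
i=21 t=32 v=5: → [28,38); WM=30
i=22 t=20 v=4: DROP (t<30-1); WM=30
i=23 t=32 v=9: → [28,38); WM=30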